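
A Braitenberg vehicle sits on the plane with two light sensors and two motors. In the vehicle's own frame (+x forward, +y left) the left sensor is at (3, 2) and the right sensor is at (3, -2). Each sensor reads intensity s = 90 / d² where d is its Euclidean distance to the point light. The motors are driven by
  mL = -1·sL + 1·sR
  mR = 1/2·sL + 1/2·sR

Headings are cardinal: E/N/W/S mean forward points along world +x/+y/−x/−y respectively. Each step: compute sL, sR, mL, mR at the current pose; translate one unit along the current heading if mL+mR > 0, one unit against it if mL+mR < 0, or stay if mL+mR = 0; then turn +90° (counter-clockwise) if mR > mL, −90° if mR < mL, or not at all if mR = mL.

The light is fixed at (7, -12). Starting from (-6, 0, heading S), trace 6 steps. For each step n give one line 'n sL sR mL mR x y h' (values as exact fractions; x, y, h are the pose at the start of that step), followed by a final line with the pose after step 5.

n=0: pose=(-6,0,S); sL=45/101, sR=5/17; mL=-260/1717, mR=635/1717; mL+mR=375/1717 → advance +1; mR−mL=895/1717 → turn +1·90°
n=1: pose=(-6,-1,E); sL=90/269, sR=90/181; mL=7920/48689, mR=20250/48689; mL+mR=28170/48689 → advance +1; mR−mL=12330/48689 → turn +1·90°
n=2: pose=(-5,-1,N); sL=45/196, sR=45/148; mL=135/1813, mR=1935/7252; mL+mR=2475/7252 → advance +1; mR−mL=1395/7252 → turn +1·90°
n=3: pose=(-5,0,W); sL=18/65, sR=90/421; mL=-1728/27365, mR=6714/27365; mL+mR=4986/27365 → advance +1; mR−mL=8442/27365 → turn +1·90°
n=4: pose=(-6,0,S); sL=45/101, sR=5/17; mL=-260/1717, mR=635/1717; mL+mR=375/1717 → advance +1; mR−mL=895/1717 → turn +1·90°
n=5: pose=(-6,-1,E); sL=90/269, sR=90/181; mL=7920/48689, mR=20250/48689; mL+mR=28170/48689 → advance +1; mR−mL=12330/48689 → turn +1·90°

0 45/101 5/17 -260/1717 635/1717 -6 0 S
1 90/269 90/181 7920/48689 20250/48689 -6 -1 E
2 45/196 45/148 135/1813 1935/7252 -5 -1 N
3 18/65 90/421 -1728/27365 6714/27365 -5 0 W
4 45/101 5/17 -260/1717 635/1717 -6 0 S
5 90/269 90/181 7920/48689 20250/48689 -6 -1 E
final -5 -1 N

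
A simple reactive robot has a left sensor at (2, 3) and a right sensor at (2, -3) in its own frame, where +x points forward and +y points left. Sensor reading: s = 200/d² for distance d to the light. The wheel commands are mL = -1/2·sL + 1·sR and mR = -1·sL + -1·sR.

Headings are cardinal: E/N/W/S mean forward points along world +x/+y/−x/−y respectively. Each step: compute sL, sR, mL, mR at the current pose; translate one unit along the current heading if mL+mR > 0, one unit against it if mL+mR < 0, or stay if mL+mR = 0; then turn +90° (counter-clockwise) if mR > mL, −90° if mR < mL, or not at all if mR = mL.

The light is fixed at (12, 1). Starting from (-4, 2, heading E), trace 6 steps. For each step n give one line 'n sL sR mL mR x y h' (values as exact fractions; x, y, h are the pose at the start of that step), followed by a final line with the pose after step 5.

0 50/53 1 28/53 -103/53 -4 2 E
1 200/197 200/401 -700/78997 -119600/78997 -5 2 S
2 100/181 100/193 8450/34933 -37400/34933 -5 3 W
3 200/377 40/37 11380/13949 -22480/13949 -4 3 N
4 50/53 1 28/53 -103/53 -4 2 E
5 200/197 200/401 -700/78997 -119600/78997 -5 2 S
final -5 3 W

n=0: pose=(-4,2,E); sL=50/53, sR=1; mL=28/53, mR=-103/53; mL+mR=-75/53 → advance -1; mR−mL=-131/53 → turn -1·90°
n=1: pose=(-5,2,S); sL=200/197, sR=200/401; mL=-700/78997, mR=-119600/78997; mL+mR=-300/197 → advance -1; mR−mL=-118900/78997 → turn -1·90°
n=2: pose=(-5,3,W); sL=100/181, sR=100/193; mL=8450/34933, mR=-37400/34933; mL+mR=-150/181 → advance -1; mR−mL=-45850/34933 → turn -1·90°
n=3: pose=(-4,3,N); sL=200/377, sR=40/37; mL=11380/13949, mR=-22480/13949; mL+mR=-300/377 → advance -1; mR−mL=-33860/13949 → turn -1·90°
n=4: pose=(-4,2,E); sL=50/53, sR=1; mL=28/53, mR=-103/53; mL+mR=-75/53 → advance -1; mR−mL=-131/53 → turn -1·90°
n=5: pose=(-5,2,S); sL=200/197, sR=200/401; mL=-700/78997, mR=-119600/78997; mL+mR=-300/197 → advance -1; mR−mL=-118900/78997 → turn -1·90°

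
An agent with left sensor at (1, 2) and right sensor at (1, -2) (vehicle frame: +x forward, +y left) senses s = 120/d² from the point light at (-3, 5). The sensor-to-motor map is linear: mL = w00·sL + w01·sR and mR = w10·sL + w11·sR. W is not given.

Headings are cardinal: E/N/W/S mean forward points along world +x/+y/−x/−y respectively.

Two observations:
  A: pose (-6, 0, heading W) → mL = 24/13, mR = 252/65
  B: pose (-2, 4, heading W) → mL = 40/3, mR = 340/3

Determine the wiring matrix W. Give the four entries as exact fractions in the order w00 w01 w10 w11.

obs A: pose=(-6,0,W) → sL=24/13, sR=24/5, mL=24/13, mR=252/65
obs B: pose=(-2,4,W) → sL=40/3, sR=120, mL=40/3, mR=340/3
sensor matrix S = [[24/13, 24/5], [40/3, 120]]; det S = 2048/13
solve [mL_A; mL_B] = S·[w00; w01] and [mR_A; mR_B] = S·[w10; w11]:
  w00 = 1, w01 = 0, w10 = -1/2, w11 = 1

1 0 -1/2 1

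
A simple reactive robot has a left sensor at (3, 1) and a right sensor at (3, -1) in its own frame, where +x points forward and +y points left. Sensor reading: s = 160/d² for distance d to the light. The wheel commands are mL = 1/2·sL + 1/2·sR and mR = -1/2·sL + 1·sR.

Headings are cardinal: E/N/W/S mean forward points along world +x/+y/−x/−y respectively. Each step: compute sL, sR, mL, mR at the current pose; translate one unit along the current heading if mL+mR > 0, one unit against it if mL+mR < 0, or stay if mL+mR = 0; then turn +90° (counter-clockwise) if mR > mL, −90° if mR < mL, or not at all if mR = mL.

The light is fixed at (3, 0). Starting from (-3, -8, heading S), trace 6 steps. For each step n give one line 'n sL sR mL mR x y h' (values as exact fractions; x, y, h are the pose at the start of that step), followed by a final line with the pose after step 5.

n=0: pose=(-3,-8,S); sL=80/73, sR=16/17; mL=1264/1241, mR=488/1241; mL+mR=24/17 → advance +1; mR−mL=-776/1241 → turn -1·90°
n=1: pose=(-3,-9,W); sL=160/181, sR=32/29; mL=5216/5249, mR=3472/5249; mL+mR=48/29 → advance +1; mR−mL=-1744/5249 → turn -1·90°
n=2: pose=(-4,-9,N); sL=8/5, sR=20/9; mL=86/45, mR=64/45; mL+mR=10/3 → advance +1; mR−mL=-22/45 → turn -1·90°
n=3: pose=(-4,-8,E); sL=32/13, sR=160/97; mL=2592/1261, mR=528/1261; mL+mR=240/97 → advance +1; mR−mL=-2064/1261 → turn -1·90°
n=4: pose=(-3,-8,S); sL=80/73, sR=16/17; mL=1264/1241, mR=488/1241; mL+mR=24/17 → advance +1; mR−mL=-776/1241 → turn -1·90°
n=5: pose=(-3,-9,W); sL=160/181, sR=32/29; mL=5216/5249, mR=3472/5249; mL+mR=48/29 → advance +1; mR−mL=-1744/5249 → turn -1·90°

0 80/73 16/17 1264/1241 488/1241 -3 -8 S
1 160/181 32/29 5216/5249 3472/5249 -3 -9 W
2 8/5 20/9 86/45 64/45 -4 -9 N
3 32/13 160/97 2592/1261 528/1261 -4 -8 E
4 80/73 16/17 1264/1241 488/1241 -3 -8 S
5 160/181 32/29 5216/5249 3472/5249 -3 -9 W
final -4 -9 N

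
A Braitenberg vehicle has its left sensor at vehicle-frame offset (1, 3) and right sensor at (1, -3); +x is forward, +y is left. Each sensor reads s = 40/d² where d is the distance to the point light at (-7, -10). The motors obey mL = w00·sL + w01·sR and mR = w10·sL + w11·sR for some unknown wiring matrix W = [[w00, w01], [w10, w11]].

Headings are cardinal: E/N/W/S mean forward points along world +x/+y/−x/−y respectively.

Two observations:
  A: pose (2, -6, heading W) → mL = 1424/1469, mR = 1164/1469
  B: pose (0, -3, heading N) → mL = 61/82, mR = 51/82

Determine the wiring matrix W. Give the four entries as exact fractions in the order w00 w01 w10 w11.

obs A: pose=(2,-6,W) → sL=8/13, sR=40/113, mL=1424/1469, mR=1164/1469
obs B: pose=(0,-3,N) → sL=1/2, sR=10/41, mL=61/82, mR=51/82
sensor matrix S = [[8/13, 40/113], [1/2, 10/41]]; det S = -1620/60229
solve [mL_A; mL_B] = S·[w00; w01] and [mR_A; mR_B] = S·[w10; w11]:
  w00 = 1, w01 = 1, w10 = 1, w11 = 1/2

1 1 1 1/2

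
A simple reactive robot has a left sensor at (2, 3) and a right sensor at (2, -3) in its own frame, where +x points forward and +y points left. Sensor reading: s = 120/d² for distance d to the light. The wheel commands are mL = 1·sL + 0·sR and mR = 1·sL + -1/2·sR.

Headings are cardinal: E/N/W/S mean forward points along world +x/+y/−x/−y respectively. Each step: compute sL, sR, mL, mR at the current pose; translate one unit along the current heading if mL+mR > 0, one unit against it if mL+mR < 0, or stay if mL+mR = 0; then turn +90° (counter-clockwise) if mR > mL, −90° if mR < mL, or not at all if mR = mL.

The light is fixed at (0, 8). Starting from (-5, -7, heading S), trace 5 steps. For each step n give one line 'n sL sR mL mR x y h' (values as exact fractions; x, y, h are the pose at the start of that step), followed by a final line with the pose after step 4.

n=0: pose=(-5,-7,S); sL=120/293, sR=120/353; mL=120/293, mR=24780/103429; mL+mR=67140/103429 → advance +1; mR−mL=-60/353 → turn -1·90°
n=1: pose=(-5,-8,W); sL=12/41, sR=60/109; mL=12/41, mR=78/4469; mL+mR=1386/4469 → advance +1; mR−mL=-30/109 → turn -1·90°
n=2: pose=(-6,-8,N); sL=120/277, sR=24/41; mL=120/277, mR=1596/11357; mL+mR=6516/11357 → advance +1; mR−mL=-12/41 → turn -1·90°
n=3: pose=(-6,-7,E); sL=3/4, sR=6/17; mL=3/4, mR=39/68; mL+mR=45/34 → advance +1; mR−mL=-3/17 → turn -1·90°
n=4: pose=(-5,-7,S); sL=120/293, sR=120/353; mL=120/293, mR=24780/103429; mL+mR=67140/103429 → advance +1; mR−mL=-60/353 → turn -1·90°

0 120/293 120/353 120/293 24780/103429 -5 -7 S
1 12/41 60/109 12/41 78/4469 -5 -8 W
2 120/277 24/41 120/277 1596/11357 -6 -8 N
3 3/4 6/17 3/4 39/68 -6 -7 E
4 120/293 120/353 120/293 24780/103429 -5 -7 S
final -5 -8 W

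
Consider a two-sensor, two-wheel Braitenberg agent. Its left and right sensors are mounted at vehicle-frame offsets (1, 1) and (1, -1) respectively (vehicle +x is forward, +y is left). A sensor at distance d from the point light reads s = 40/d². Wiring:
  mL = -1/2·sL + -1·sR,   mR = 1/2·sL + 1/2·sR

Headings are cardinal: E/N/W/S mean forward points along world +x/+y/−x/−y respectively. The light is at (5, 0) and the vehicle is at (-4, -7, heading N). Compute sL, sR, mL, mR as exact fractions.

left sensor world pos  = (-5, -6); dL² = 136
right sensor world pos = (-3, -6); dR² = 100
sL = 40/136 = 5/17
sR = 40/100 = 2/5
mL = -1/2·sL + -1·sR = -93/170
mR = 1/2·sL + 1/2·sR = 59/170

5/17 2/5 -93/170 59/170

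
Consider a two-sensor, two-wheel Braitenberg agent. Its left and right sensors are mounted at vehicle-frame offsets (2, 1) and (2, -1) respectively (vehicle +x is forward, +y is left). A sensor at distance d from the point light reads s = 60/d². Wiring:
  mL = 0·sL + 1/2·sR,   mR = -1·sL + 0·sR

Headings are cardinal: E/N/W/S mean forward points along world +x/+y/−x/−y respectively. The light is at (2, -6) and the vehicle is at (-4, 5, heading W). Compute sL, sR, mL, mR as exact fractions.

15/41 15/52 15/104 -15/41

left sensor world pos  = (-6, 4); dL² = 164
right sensor world pos = (-6, 6); dR² = 208
sL = 60/164 = 15/41
sR = 60/208 = 15/52
mL = 0·sL + 1/2·sR = 15/104
mR = -1·sL + 0·sR = -15/41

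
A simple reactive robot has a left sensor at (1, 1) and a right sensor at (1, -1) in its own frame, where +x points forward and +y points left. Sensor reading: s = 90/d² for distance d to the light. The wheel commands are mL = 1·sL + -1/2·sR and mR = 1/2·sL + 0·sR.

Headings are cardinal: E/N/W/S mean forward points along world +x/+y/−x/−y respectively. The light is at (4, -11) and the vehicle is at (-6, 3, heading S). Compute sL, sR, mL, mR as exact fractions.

9/25 9/29 297/1450 9/50

left sensor world pos  = (-5, 2); dL² = 250
right sensor world pos = (-7, 2); dR² = 290
sL = 90/250 = 9/25
sR = 90/290 = 9/29
mL = 1·sL + -1/2·sR = 297/1450
mR = 1/2·sL + 0·sR = 9/50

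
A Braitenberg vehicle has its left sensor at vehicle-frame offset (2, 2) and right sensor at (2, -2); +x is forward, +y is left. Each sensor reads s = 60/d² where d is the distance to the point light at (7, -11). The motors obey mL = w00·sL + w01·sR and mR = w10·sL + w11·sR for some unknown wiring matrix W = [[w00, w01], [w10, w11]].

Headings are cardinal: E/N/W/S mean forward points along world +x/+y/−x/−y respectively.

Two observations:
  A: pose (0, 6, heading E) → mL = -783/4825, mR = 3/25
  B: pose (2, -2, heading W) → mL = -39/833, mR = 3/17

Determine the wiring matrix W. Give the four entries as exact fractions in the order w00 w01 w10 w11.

obs A: pose=(0,6,E) → sL=30/193, sR=6/25, mL=-783/4825, mR=3/25
obs B: pose=(2,-2,W) → sL=30/49, sR=6/17, mL=-39/833, mR=3/17
sensor matrix S = [[30/193, 6/25], [30/49, 6/17]]; det S = -74016/803845
solve [mL_A; mL_B] = S·[w00; w01] and [mR_A; mR_B] = S·[w10; w11]:
  w00 = 1/2, w01 = -1, w10 = 0, w11 = 1/2

1/2 -1 0 1/2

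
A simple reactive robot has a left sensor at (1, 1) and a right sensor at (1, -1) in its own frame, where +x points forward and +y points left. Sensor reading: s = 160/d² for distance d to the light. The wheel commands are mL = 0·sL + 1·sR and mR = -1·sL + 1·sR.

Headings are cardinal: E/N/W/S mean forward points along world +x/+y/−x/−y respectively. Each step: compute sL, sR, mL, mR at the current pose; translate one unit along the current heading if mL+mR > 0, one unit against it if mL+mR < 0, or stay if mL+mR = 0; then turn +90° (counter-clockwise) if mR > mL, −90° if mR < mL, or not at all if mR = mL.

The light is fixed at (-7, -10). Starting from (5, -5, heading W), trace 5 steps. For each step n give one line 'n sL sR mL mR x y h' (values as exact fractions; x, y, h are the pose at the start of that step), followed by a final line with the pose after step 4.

n=0: pose=(5,-5,W); sL=160/137, sR=160/157; mL=160/157, mR=-3200/21509; mL+mR=18720/21509 → advance +1; mR−mL=-160/137 → turn -1·90°
n=1: pose=(4,-5,N); sL=20/17, sR=8/9; mL=8/9, mR=-44/153; mL+mR=92/153 → advance +1; mR−mL=-20/17 → turn -1·90°
n=2: pose=(4,-4,E); sL=160/193, sR=160/169; mL=160/169, mR=3840/32617; mL+mR=34720/32617 → advance +1; mR−mL=-160/193 → turn -1·90°
n=3: pose=(5,-4,S); sL=80/97, sR=80/73; mL=80/73, mR=1920/7081; mL+mR=9680/7081 → advance +1; mR−mL=-80/97 → turn -1·90°
n=4: pose=(5,-5,W); sL=160/137, sR=160/157; mL=160/157, mR=-3200/21509; mL+mR=18720/21509 → advance +1; mR−mL=-160/137 → turn -1·90°

0 160/137 160/157 160/157 -3200/21509 5 -5 W
1 20/17 8/9 8/9 -44/153 4 -5 N
2 160/193 160/169 160/169 3840/32617 4 -4 E
3 80/97 80/73 80/73 1920/7081 5 -4 S
4 160/137 160/157 160/157 -3200/21509 5 -5 W
final 4 -5 N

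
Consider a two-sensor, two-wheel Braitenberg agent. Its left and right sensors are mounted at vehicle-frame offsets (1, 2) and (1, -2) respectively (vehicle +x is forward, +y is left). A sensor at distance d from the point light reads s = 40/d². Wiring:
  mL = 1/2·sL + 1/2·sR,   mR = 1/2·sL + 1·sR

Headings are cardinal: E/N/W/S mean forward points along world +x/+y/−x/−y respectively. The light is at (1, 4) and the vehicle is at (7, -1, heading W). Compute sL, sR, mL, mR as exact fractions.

left sensor world pos  = (6, -3); dL² = 74
right sensor world pos = (6, 1); dR² = 34
sL = 40/74 = 20/37
sR = 40/34 = 20/17
mL = 1/2·sL + 1/2·sR = 540/629
mR = 1/2·sL + 1·sR = 910/629

20/37 20/17 540/629 910/629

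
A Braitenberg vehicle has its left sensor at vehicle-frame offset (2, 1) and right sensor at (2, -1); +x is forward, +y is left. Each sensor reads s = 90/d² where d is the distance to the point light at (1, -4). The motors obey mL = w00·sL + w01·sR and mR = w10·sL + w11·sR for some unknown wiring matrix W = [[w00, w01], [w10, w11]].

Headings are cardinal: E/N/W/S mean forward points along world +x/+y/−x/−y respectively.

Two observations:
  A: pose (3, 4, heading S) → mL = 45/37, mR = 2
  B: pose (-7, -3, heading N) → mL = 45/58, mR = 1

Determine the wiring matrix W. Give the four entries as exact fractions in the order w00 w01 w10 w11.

0 1/2 1 0

obs A: pose=(3,4,S) → sL=2, sR=90/37, mL=45/37, mR=2
obs B: pose=(-7,-3,N) → sL=1, sR=45/29, mL=45/58, mR=1
sensor matrix S = [[2, 90/37], [1, 45/29]]; det S = 720/1073
solve [mL_A; mL_B] = S·[w00; w01] and [mR_A; mR_B] = S·[w10; w11]:
  w00 = 0, w01 = 1/2, w10 = 1, w11 = 0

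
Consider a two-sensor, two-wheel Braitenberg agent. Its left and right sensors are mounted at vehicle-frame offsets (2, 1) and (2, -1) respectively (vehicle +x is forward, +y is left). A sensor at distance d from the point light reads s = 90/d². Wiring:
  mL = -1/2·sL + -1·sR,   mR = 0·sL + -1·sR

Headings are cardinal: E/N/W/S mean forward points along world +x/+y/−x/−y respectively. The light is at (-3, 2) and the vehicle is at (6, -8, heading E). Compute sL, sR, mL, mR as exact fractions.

45/101 45/121 -14535/24442 -45/121

left sensor world pos  = (8, -7); dL² = 202
right sensor world pos = (8, -9); dR² = 242
sL = 90/202 = 45/101
sR = 90/242 = 45/121
mL = -1/2·sL + -1·sR = -14535/24442
mR = 0·sL + -1·sR = -45/121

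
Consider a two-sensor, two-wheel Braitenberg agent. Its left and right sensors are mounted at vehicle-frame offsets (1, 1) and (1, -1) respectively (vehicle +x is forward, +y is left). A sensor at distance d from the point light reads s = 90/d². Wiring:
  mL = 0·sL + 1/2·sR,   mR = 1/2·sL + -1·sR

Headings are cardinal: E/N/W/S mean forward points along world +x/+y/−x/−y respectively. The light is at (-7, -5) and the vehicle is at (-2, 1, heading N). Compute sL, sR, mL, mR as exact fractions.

18/13 18/17 9/17 -81/221

left sensor world pos  = (-3, 2); dL² = 65
right sensor world pos = (-1, 2); dR² = 85
sL = 90/65 = 18/13
sR = 90/85 = 18/17
mL = 0·sL + 1/2·sR = 9/17
mR = 1/2·sL + -1·sR = -81/221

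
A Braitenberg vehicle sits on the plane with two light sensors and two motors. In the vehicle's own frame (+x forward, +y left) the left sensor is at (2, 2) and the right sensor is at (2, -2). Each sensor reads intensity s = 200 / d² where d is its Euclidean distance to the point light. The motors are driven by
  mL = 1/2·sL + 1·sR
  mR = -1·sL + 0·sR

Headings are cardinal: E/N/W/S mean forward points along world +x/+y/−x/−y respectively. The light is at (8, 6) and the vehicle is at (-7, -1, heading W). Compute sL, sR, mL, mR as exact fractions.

left sensor world pos  = (-9, -3); dL² = 370
right sensor world pos = (-9, 1); dR² = 314
sL = 200/370 = 20/37
sR = 200/314 = 100/157
mL = 1/2·sL + 1·sR = 5270/5809
mR = -1·sL + 0·sR = -20/37

20/37 100/157 5270/5809 -20/37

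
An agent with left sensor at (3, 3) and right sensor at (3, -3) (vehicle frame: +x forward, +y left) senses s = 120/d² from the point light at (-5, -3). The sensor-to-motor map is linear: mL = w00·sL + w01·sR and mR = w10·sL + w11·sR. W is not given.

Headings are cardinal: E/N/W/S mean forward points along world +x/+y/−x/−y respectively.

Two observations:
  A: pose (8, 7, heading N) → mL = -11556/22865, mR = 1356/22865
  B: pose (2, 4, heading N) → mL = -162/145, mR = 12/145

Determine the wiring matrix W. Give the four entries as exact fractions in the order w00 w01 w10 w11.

-1/2 -1 -1/2 1

obs A: pose=(8,7,N) → sL=120/269, sR=24/85, mL=-11556/22865, mR=1356/22865
obs B: pose=(2,4,N) → sL=30/29, sR=3/5, mL=-162/145, mR=12/145
sensor matrix S = [[120/269, 24/85], [30/29, 3/5]]; det S = -3240/132617
solve [mL_A; mL_B] = S·[w00; w01] and [mR_A; mR_B] = S·[w10; w11]:
  w00 = -1/2, w01 = -1, w10 = -1/2, w11 = 1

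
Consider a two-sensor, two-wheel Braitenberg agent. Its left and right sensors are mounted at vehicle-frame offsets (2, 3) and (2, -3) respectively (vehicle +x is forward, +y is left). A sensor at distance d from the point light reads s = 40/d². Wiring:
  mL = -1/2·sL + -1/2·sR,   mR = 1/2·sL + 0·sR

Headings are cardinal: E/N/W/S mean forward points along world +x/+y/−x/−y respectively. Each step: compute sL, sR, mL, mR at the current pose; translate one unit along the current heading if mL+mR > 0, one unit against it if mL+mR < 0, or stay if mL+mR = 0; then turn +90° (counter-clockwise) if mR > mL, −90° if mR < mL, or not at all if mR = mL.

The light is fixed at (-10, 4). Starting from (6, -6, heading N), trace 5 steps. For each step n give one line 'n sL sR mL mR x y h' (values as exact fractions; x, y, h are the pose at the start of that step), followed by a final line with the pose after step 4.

n=0: pose=(6,-6,N); sL=40/233, sR=8/85; mL=-2632/19805, mR=20/233; mL+mR=-4/85 → advance -1; mR−mL=4332/19805 → turn +1·90°
n=1: pose=(6,-7,W); sL=5/49, sR=2/13; mL=-163/1274, mR=5/98; mL+mR=-1/13 → advance -1; mR−mL=114/637 → turn +1·90°
n=2: pose=(7,-7,S); sL=40/569, sR=8/73; mL=-3736/41537, mR=20/569; mL+mR=-4/73 → advance -1; mR−mL=5196/41537 → turn +1·90°
n=3: pose=(7,-6,E); sL=4/41, sR=4/53; mL=-188/2173, mR=2/41; mL+mR=-2/53 → advance -1; mR−mL=294/2173 → turn +1·90°
n=4: pose=(6,-6,N); sL=40/233, sR=8/85; mL=-2632/19805, mR=20/233; mL+mR=-4/85 → advance -1; mR−mL=4332/19805 → turn +1·90°

0 40/233 8/85 -2632/19805 20/233 6 -6 N
1 5/49 2/13 -163/1274 5/98 6 -7 W
2 40/569 8/73 -3736/41537 20/569 7 -7 S
3 4/41 4/53 -188/2173 2/41 7 -6 E
4 40/233 8/85 -2632/19805 20/233 6 -6 N
final 6 -7 W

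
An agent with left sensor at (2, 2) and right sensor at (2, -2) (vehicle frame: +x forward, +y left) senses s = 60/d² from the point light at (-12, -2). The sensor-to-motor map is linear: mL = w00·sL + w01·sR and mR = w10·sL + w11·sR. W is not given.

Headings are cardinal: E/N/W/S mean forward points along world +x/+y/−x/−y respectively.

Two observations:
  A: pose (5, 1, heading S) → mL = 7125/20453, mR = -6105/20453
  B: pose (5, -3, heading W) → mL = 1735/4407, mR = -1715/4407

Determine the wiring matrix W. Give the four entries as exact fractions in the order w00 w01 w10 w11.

obs A: pose=(5,1,S) → sL=30/181, sR=30/113, mL=7125/20453, mR=-6105/20453
obs B: pose=(5,-3,W) → sL=10/39, sR=30/113, mL=1735/4407, mR=-1715/4407
sensor matrix S = [[30/181, 30/113], [10/39, 30/113]]; det S = -6400/265889
solve [mL_A; mL_B] = S·[w00; w01] and [mR_A; mR_B] = S·[w10; w11]:
  w00 = 1/2, w01 = 1, w10 = -1, w11 = -1/2

1/2 1 -1 -1/2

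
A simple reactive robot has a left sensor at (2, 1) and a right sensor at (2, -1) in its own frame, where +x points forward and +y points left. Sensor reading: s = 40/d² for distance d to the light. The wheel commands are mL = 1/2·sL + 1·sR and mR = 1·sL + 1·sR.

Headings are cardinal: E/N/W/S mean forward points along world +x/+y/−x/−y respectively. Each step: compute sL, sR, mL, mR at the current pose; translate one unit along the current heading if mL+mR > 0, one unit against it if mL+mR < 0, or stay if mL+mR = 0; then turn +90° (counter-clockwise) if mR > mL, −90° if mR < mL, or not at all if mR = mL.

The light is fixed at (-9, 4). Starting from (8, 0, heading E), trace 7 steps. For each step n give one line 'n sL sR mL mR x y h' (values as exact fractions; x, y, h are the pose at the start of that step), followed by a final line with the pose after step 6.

0 4/37 20/193 1126/7141 1512/7141 8 0 E
1 40/293 8/73 3804/21389 5264/21389 9 0 N
2 5/34 2/13 201/884 133/442 9 1 W
3 40/349 40/281 19580/98069 25200/98069 8 1 S
4 4/37 20/193 1126/7141 1512/7141 8 0 E
5 40/293 8/73 3804/21389 5264/21389 9 0 N
6 5/34 2/13 201/884 133/442 9 1 W
final 8 1 S

n=0: pose=(8,0,E); sL=4/37, sR=20/193; mL=1126/7141, mR=1512/7141; mL+mR=2638/7141 → advance +1; mR−mL=2/37 → turn +1·90°
n=1: pose=(9,0,N); sL=40/293, sR=8/73; mL=3804/21389, mR=5264/21389; mL+mR=9068/21389 → advance +1; mR−mL=20/293 → turn +1·90°
n=2: pose=(9,1,W); sL=5/34, sR=2/13; mL=201/884, mR=133/442; mL+mR=467/884 → advance +1; mR−mL=5/68 → turn +1·90°
n=3: pose=(8,1,S); sL=40/349, sR=40/281; mL=19580/98069, mR=25200/98069; mL+mR=44780/98069 → advance +1; mR−mL=20/349 → turn +1·90°
n=4: pose=(8,0,E); sL=4/37, sR=20/193; mL=1126/7141, mR=1512/7141; mL+mR=2638/7141 → advance +1; mR−mL=2/37 → turn +1·90°
n=5: pose=(9,0,N); sL=40/293, sR=8/73; mL=3804/21389, mR=5264/21389; mL+mR=9068/21389 → advance +1; mR−mL=20/293 → turn +1·90°
n=6: pose=(9,1,W); sL=5/34, sR=2/13; mL=201/884, mR=133/442; mL+mR=467/884 → advance +1; mR−mL=5/68 → turn +1·90°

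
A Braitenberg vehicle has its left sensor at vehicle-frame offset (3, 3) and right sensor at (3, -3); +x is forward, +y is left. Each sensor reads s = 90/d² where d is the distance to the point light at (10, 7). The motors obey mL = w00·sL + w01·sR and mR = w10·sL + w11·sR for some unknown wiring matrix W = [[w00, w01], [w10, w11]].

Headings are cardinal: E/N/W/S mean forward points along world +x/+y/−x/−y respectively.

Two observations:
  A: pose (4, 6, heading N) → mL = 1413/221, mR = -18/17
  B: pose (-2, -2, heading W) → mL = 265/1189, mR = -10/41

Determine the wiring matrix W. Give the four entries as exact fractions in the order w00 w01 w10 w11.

-1/2 1 -1 0

obs A: pose=(4,6,N) → sL=18/17, sR=90/13, mL=1413/221, mR=-18/17
obs B: pose=(-2,-2,W) → sL=10/41, sR=10/29, mL=265/1189, mR=-10/41
sensor matrix S = [[18/17, 90/13], [10/41, 10/29]]; det S = -347760/262769
solve [mL_A; mL_B] = S·[w00; w01] and [mR_A; mR_B] = S·[w10; w11]:
  w00 = -1/2, w01 = 1, w10 = -1, w11 = 0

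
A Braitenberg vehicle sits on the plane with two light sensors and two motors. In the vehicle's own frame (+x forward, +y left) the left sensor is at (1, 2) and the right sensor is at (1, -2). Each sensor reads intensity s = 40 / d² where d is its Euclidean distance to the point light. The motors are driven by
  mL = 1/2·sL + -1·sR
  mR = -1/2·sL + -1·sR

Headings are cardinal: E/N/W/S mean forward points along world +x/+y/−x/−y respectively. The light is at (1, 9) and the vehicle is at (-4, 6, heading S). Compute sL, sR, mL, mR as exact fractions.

8/5 8/13 12/65 -92/65

left sensor world pos  = (-2, 5); dL² = 25
right sensor world pos = (-6, 5); dR² = 65
sL = 40/25 = 8/5
sR = 40/65 = 8/13
mL = 1/2·sL + -1·sR = 12/65
mR = -1/2·sL + -1·sR = -92/65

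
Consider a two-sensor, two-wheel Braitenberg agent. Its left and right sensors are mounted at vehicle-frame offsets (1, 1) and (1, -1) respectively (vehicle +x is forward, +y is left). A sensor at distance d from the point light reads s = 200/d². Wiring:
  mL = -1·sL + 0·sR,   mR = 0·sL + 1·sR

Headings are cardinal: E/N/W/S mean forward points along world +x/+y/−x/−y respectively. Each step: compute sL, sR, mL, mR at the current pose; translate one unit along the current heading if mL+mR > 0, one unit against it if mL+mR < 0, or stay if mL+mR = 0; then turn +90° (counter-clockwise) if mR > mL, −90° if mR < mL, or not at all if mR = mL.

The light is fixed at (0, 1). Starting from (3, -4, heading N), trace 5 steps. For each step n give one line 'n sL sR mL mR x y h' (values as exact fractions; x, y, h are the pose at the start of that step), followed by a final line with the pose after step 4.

n=0: pose=(3,-4,N); sL=10, sR=25/4; mL=-10, mR=25/4; mL+mR=-15/4 → advance -1; mR−mL=65/4 → turn +1·90°
n=1: pose=(3,-5,W); sL=200/53, sR=200/29; mL=-200/53, mR=200/29; mL+mR=4800/1537 → advance +1; mR−mL=16400/1537 → turn +1·90°
n=2: pose=(2,-5,S); sL=100/29, sR=4; mL=-100/29, mR=4; mL+mR=16/29 → advance +1; mR−mL=216/29 → turn +1·90°
n=3: pose=(2,-6,E); sL=40/9, sR=200/73; mL=-40/9, mR=200/73; mL+mR=-1120/657 → advance -1; mR−mL=4720/657 → turn +1·90°
n=4: pose=(1,-6,N); sL=50/9, sR=5; mL=-50/9, mR=5; mL+mR=-5/9 → advance -1; mR−mL=95/9 → turn +1·90°

0 10 25/4 -10 25/4 3 -4 N
1 200/53 200/29 -200/53 200/29 3 -5 W
2 100/29 4 -100/29 4 2 -5 S
3 40/9 200/73 -40/9 200/73 2 -6 E
4 50/9 5 -50/9 5 1 -6 N
final 1 -7 W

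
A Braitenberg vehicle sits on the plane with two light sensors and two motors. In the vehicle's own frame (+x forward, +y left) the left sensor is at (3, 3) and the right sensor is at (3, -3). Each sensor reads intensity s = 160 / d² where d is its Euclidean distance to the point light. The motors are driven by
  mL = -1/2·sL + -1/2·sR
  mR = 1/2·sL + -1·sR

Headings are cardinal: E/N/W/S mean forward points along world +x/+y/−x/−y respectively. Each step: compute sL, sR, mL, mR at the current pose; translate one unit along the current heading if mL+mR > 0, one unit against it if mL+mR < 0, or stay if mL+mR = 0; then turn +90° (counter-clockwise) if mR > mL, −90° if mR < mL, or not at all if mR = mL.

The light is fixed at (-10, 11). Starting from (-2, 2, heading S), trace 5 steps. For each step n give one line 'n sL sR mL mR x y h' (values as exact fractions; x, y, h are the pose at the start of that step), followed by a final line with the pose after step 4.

n=0: pose=(-2,2,S); sL=32/53, sR=160/169; mL=-6944/8957, mR=-5776/8957; mL+mR=-240/169 → advance -1; mR−mL=1168/8957 → turn +1·90°
n=1: pose=(-2,3,E); sL=80/73, sR=80/121; mL=-7760/8833, mR=-1000/8833; mL+mR=-120/121 → advance -1; mR−mL=6760/8833 → turn +1·90°
n=2: pose=(-3,3,N); sL=160/41, sR=32/25; mL=-2656/1025, mR=688/1025; mL+mR=-48/25 → advance -1; mR−mL=3344/1025 → turn +1·90°
n=3: pose=(-3,2,W); sL=1, sR=40/13; mL=-53/26, mR=-67/26; mL+mR=-60/13 → advance -1; mR−mL=-7/13 → turn -1·90°
n=4: pose=(-2,2,N); sL=160/61, sR=160/157; mL=-17440/9577, mR=2800/9577; mL+mR=-240/157 → advance -1; mR−mL=20240/9577 → turn +1·90°

0 32/53 160/169 -6944/8957 -5776/8957 -2 2 S
1 80/73 80/121 -7760/8833 -1000/8833 -2 3 E
2 160/41 32/25 -2656/1025 688/1025 -3 3 N
3 1 40/13 -53/26 -67/26 -3 2 W
4 160/61 160/157 -17440/9577 2800/9577 -2 2 N
final -2 1 W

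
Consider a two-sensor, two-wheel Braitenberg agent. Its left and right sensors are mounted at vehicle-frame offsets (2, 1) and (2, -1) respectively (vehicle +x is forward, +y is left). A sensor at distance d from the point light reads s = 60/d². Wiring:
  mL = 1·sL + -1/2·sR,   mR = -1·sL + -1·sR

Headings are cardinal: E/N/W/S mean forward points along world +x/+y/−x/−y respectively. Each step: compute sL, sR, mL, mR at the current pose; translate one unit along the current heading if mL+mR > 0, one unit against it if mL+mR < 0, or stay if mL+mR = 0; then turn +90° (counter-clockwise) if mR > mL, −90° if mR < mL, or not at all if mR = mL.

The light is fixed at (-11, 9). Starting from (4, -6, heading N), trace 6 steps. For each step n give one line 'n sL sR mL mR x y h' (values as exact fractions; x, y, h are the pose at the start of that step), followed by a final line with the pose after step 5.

n=0: pose=(4,-6,N); sL=12/73, sR=12/85; mL=582/6205, mR=-1896/6205; mL+mR=-18/85 → advance -1; mR−mL=-2478/6205 → turn -1·90°
n=1: pose=(4,-7,E); sL=30/257, sR=30/289; mL=4815/74273, mR=-16380/74273; mL+mR=-45/289 → advance -1; mR−mL=-21195/74273 → turn -1·90°
n=2: pose=(3,-7,S); sL=20/183, sR=60/493; mL=4370/90219, mR=-20840/90219; mL+mR=-90/493 → advance -1; mR−mL=-25210/90219 → turn -1·90°
n=3: pose=(3,-6,W); sL=3/20, sR=3/17; mL=21/340, mR=-111/340; mL+mR=-9/34 → advance -1; mR−mL=-33/85 → turn -1·90°
n=4: pose=(4,-6,N); sL=12/73, sR=12/85; mL=582/6205, mR=-1896/6205; mL+mR=-18/85 → advance -1; mR−mL=-2478/6205 → turn -1·90°
n=5: pose=(4,-7,E); sL=30/257, sR=30/289; mL=4815/74273, mR=-16380/74273; mL+mR=-45/289 → advance -1; mR−mL=-21195/74273 → turn -1·90°

0 12/73 12/85 582/6205 -1896/6205 4 -6 N
1 30/257 30/289 4815/74273 -16380/74273 4 -7 E
2 20/183 60/493 4370/90219 -20840/90219 3 -7 S
3 3/20 3/17 21/340 -111/340 3 -6 W
4 12/73 12/85 582/6205 -1896/6205 4 -6 N
5 30/257 30/289 4815/74273 -16380/74273 4 -7 E
final 3 -7 S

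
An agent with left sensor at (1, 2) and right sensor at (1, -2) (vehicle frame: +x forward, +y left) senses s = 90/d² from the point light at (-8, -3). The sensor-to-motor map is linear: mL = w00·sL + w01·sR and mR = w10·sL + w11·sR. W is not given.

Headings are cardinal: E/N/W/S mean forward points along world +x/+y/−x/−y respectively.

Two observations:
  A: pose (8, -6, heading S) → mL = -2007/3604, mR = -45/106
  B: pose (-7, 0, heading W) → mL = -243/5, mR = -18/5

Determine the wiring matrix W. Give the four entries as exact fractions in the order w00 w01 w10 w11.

obs A: pose=(8,-6,S) → sL=9/34, sR=45/106, mL=-2007/3604, mR=-45/106
obs B: pose=(-7,0,W) → sL=90, sR=18/5, mL=-243/5, mR=-18/5
sensor matrix S = [[9/34, 45/106], [90, 18/5]]; det S = -167832/4505
solve [mL_A; mL_B] = S·[w00; w01] and [mR_A; mR_B] = S·[w10; w11]:
  w00 = -1/2, w01 = -1, w10 = 0, w11 = -1

-1/2 -1 0 -1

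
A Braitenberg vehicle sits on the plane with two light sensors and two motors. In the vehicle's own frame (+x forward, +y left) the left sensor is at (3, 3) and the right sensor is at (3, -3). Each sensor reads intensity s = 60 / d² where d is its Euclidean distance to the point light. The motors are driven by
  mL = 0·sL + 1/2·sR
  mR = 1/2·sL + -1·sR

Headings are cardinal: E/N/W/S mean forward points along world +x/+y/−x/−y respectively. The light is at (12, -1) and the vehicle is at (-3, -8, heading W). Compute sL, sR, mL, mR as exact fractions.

left sensor world pos  = (-6, -11); dL² = 424
right sensor world pos = (-6, -5); dR² = 340
sL = 60/424 = 15/106
sR = 60/340 = 3/17
mL = 0·sL + 1/2·sR = 3/34
mR = 1/2·sL + -1·sR = -381/3604

15/106 3/17 3/34 -381/3604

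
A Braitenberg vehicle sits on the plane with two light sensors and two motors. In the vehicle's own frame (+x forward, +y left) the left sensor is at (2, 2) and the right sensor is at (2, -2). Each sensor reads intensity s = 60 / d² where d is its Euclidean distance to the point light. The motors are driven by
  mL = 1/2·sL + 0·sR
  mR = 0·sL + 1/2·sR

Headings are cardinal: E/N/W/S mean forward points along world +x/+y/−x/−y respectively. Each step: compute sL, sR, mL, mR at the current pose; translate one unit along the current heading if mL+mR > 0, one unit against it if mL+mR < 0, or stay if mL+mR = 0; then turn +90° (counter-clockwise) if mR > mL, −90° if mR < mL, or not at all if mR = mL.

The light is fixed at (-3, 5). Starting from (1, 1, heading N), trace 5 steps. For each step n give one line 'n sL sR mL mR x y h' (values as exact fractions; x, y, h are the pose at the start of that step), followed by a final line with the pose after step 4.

0 15/2 3/2 15/4 3/4 1 1 N
1 60/37 60/61 30/37 30/61 1 2 E
2 30/37 30/17 15/37 15/17 2 2 S
3 60/53 12/17 30/53 6/17 2 1 E
4 3/5 15/13 3/10 15/26 3 1 S
final 3 0 E

n=0: pose=(1,1,N); sL=15/2, sR=3/2; mL=15/4, mR=3/4; mL+mR=9/2 → advance +1; mR−mL=-3 → turn -1·90°
n=1: pose=(1,2,E); sL=60/37, sR=60/61; mL=30/37, mR=30/61; mL+mR=2940/2257 → advance +1; mR−mL=-720/2257 → turn -1·90°
n=2: pose=(2,2,S); sL=30/37, sR=30/17; mL=15/37, mR=15/17; mL+mR=810/629 → advance +1; mR−mL=300/629 → turn +1·90°
n=3: pose=(2,1,E); sL=60/53, sR=12/17; mL=30/53, mR=6/17; mL+mR=828/901 → advance +1; mR−mL=-192/901 → turn -1·90°
n=4: pose=(3,1,S); sL=3/5, sR=15/13; mL=3/10, mR=15/26; mL+mR=57/65 → advance +1; mR−mL=18/65 → turn +1·90°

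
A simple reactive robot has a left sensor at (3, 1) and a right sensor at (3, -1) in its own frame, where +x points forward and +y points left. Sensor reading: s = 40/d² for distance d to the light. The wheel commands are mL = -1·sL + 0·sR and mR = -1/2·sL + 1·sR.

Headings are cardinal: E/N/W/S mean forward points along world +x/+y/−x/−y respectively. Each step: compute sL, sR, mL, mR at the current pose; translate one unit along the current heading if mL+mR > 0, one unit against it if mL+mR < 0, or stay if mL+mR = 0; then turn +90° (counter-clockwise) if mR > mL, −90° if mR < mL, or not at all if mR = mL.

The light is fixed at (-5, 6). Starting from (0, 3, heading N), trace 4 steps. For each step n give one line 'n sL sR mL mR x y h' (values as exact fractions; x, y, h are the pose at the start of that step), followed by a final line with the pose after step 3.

0 5/2 10/9 -5/2 -5/36 0 3 N
1 40/29 40/13 -40/29 900/377 0 2 W
2 20/37 20/29 -20/37 450/1073 -1 2 S
3 40/53 8/13 -40/53 164/689 -1 3 E
final -2 3 N

n=0: pose=(0,3,N); sL=5/2, sR=10/9; mL=-5/2, mR=-5/36; mL+mR=-95/36 → advance -1; mR−mL=85/36 → turn +1·90°
n=1: pose=(0,2,W); sL=40/29, sR=40/13; mL=-40/29, mR=900/377; mL+mR=380/377 → advance +1; mR−mL=1420/377 → turn +1·90°
n=2: pose=(-1,2,S); sL=20/37, sR=20/29; mL=-20/37, mR=450/1073; mL+mR=-130/1073 → advance -1; mR−mL=1030/1073 → turn +1·90°
n=3: pose=(-1,3,E); sL=40/53, sR=8/13; mL=-40/53, mR=164/689; mL+mR=-356/689 → advance -1; mR−mL=684/689 → turn +1·90°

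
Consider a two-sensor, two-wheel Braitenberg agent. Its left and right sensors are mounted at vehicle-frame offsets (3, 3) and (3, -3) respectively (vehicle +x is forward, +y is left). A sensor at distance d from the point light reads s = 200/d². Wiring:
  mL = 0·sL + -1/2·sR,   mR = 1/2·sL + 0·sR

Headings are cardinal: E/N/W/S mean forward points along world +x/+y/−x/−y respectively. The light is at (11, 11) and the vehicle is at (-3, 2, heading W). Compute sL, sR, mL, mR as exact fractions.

left sensor world pos  = (-6, -1); dL² = 433
right sensor world pos = (-6, 5); dR² = 325
sL = 200/433 = 200/433
sR = 200/325 = 8/13
mL = 0·sL + -1/2·sR = -4/13
mR = 1/2·sL + 0·sR = 100/433

200/433 8/13 -4/13 100/433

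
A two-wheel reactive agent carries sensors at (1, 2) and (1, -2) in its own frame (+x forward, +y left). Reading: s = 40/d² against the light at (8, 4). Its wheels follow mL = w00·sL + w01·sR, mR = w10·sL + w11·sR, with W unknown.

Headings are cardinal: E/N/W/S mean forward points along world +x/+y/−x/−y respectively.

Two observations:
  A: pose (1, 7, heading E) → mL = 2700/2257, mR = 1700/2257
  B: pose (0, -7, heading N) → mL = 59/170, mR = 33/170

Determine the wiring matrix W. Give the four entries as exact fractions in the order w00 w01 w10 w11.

obs A: pose=(1,7,E) → sL=40/61, sR=40/37, mL=2700/2257, mR=1700/2257
obs B: pose=(0,-7,N) → sL=1/5, sR=5/17, mL=59/170, mR=33/170
sensor matrix S = [[40/61, 40/37], [1/5, 5/17]]; det S = -896/38369
solve [mL_A; mL_B] = S·[w00; w01] and [mR_A; mR_B] = S·[w10; w11]:
  w00 = 1, w01 = 1/2, w10 = -1/2, w11 = 1

1 1/2 -1/2 1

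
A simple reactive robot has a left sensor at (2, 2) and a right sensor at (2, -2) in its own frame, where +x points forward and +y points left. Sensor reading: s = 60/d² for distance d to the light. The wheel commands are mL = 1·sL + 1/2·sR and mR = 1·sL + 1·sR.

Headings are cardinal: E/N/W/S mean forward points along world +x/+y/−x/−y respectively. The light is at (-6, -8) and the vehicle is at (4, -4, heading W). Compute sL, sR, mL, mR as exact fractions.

15/17 3/5 201/170 126/85

left sensor world pos  = (2, -6); dL² = 68
right sensor world pos = (2, -2); dR² = 100
sL = 60/68 = 15/17
sR = 60/100 = 3/5
mL = 1·sL + 1/2·sR = 201/170
mR = 1·sL + 1·sR = 126/85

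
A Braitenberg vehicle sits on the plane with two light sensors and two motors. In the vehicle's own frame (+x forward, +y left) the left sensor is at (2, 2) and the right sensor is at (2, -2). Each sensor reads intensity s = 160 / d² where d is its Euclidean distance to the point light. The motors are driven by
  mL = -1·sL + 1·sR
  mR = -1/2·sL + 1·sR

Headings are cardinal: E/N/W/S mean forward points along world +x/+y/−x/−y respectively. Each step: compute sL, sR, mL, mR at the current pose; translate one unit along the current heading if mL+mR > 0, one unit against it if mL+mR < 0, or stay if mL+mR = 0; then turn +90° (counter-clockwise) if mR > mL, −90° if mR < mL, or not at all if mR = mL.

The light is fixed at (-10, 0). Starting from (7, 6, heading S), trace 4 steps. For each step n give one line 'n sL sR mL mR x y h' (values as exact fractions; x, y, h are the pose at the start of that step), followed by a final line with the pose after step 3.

0 160/377 160/241 21760/90857 41040/90857 7 6 S
1 16/41 16/37 64/1517 360/1517 7 5 E
2 32/61 160/449 -4608/27389 2576/27389 8 5 N
3 8/13 40/73 -64/949 228/949 8 4 W
final 7 4 S

n=0: pose=(7,6,S); sL=160/377, sR=160/241; mL=21760/90857, mR=41040/90857; mL+mR=62800/90857 → advance +1; mR−mL=80/377 → turn +1·90°
n=1: pose=(7,5,E); sL=16/41, sR=16/37; mL=64/1517, mR=360/1517; mL+mR=424/1517 → advance +1; mR−mL=8/41 → turn +1·90°
n=2: pose=(8,5,N); sL=32/61, sR=160/449; mL=-4608/27389, mR=2576/27389; mL+mR=-2032/27389 → advance -1; mR−mL=16/61 → turn +1·90°
n=3: pose=(8,4,W); sL=8/13, sR=40/73; mL=-64/949, mR=228/949; mL+mR=164/949 → advance +1; mR−mL=4/13 → turn +1·90°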